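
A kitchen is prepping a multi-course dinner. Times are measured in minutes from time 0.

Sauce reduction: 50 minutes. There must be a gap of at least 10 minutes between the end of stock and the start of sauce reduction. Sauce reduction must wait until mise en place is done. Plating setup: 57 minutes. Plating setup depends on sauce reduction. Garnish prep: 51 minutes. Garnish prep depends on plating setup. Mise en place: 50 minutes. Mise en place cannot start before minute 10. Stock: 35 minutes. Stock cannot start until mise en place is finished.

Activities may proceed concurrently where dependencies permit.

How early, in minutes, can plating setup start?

155

After its own release at minute 10, mise en place can start at minute 10 and finishes at minute 60.
After mise en place (finishes minute 60), stock can start at minute 60 and finishes at minute 95.
Sauce reduction needs all of stock (finishes minute 95, plus 10-minute gap → minute 105); mise en place (finishes minute 60). That puts its earliest start at minute 105; it finishes at 105 + 50 = minute 155.
Plating setup waits on sauce reduction (finishes minute 155), so the earliest it can start is minute 155.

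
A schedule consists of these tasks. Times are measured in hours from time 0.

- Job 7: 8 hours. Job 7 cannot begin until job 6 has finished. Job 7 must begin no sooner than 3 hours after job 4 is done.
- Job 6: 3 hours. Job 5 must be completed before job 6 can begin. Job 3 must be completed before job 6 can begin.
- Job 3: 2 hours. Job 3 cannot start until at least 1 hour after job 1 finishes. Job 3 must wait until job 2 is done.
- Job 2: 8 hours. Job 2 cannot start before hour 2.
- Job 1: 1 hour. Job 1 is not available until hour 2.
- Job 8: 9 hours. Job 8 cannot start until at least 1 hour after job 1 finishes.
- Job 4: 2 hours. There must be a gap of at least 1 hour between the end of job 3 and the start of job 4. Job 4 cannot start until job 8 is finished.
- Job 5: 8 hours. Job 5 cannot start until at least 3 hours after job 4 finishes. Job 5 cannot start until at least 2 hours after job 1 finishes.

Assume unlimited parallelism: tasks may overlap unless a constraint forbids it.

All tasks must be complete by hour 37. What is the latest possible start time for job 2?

2

Nothing follows job 7; the deadline of hour 37 is its only limit. It must start by 37 − 8 = hour 29.
Job 6 has to be done before job 7 (must start by hour 29). That means finishing by hour 29, i.e. starting by 29 − 3 = hour 26.
Since job 6 (must start by hour 26) depends on it, job 5 must finish by hour 26. Backing off its 8-hour duration gives a latest start of hour 18.
Job 4 has several dependents: job 5 (must start by hour 18, minus 3-hour gap → hour 15); job 7 (must start by hour 29, minus 3-hour gap → hour 26). The earliest of those limits is hour 15, so job 4 must start by 15 − 2 = hour 13.
For job 3: job 4 (must start by hour 13, minus 1-hour gap → hour 12); job 6 (must start by hour 26). The most restrictive is hour 12; with a 2-hour duration, job 3 must start by hour 10.
Job 2 has to be done before job 3 (must start by hour 10). That means finishing by hour 10, i.e. starting by 10 − 8 = hour 2.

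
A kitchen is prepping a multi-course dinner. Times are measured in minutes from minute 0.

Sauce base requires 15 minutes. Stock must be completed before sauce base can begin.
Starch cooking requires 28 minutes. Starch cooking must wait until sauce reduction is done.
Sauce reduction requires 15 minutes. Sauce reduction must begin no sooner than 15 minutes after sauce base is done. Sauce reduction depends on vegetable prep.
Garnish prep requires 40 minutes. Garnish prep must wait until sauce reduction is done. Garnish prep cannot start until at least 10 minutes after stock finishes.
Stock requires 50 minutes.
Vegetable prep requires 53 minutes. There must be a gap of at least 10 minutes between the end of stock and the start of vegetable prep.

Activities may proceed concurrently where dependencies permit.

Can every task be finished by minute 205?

Stock can start immediately at minute 0; it finishes at minute 50.
After stock (finishes minute 50, plus 10-minute gap → minute 60), vegetable prep can start at minute 60 and finishes at minute 113.
Sauce base cannot begin until stock (finishes minute 50). It runs from minute 50 to 50 + 15 = minute 65.
Sauce reduction needs all of sauce base (finishes minute 65, plus 15-minute gap → minute 80); vegetable prep (finishes minute 113). That puts its earliest start at minute 113; it finishes at 113 + 15 = minute 128.
Garnish prep has to wait for sauce reduction (finishes minute 128); stock (finishes minute 50, plus 10-minute gap → minute 60). The latest of these is minute 128, so garnish prep runs minute 128 to 128 + 40 = minute 168.
After sauce reduction (finishes minute 128), starch cooking can start at minute 128 and finishes at minute 156.
Every task is finished by minute 168, which is no later than the deadline of 205, so the schedule is feasible.

Yes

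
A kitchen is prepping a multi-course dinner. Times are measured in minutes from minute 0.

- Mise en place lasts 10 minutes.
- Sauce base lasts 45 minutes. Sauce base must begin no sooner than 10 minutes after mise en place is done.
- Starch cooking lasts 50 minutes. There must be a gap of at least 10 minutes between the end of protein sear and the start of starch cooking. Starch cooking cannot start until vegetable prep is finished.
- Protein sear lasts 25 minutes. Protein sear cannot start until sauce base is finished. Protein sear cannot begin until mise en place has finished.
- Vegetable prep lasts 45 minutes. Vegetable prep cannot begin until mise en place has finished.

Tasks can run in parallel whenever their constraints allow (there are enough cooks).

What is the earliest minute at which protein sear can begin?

65

Nothing blocks mise en place, so it runs from minute 0 to minute 10.
Sauce base waits on mise en place (finishes minute 10, plus 10-minute gap → minute 20), so it starts at minute 20 and finishes at 20 + 45 = minute 65.
Protein sear waits on sauce base (finishes minute 65); mise en place (finishes minute 10). The latest of these is minute 65, which is the earliest protein sear can start.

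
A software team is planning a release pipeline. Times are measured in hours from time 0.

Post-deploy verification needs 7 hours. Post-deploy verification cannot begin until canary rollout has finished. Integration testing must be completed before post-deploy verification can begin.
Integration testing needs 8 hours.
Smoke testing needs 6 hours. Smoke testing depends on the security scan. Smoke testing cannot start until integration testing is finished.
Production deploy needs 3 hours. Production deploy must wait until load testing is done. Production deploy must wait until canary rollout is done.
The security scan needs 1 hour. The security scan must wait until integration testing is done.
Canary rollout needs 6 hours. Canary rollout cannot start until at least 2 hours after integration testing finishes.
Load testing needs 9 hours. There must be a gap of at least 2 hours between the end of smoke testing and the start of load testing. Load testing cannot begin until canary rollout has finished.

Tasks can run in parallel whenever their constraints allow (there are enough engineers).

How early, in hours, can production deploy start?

Nothing blocks integration testing, so it runs from hour 0 to hour 8.
After integration testing (finishes hour 8, plus 2-hour gap → hour 10), canary rollout can start at hour 10 and finishes at hour 16.
After integration testing (finishes hour 8), the security scan can start at hour 8 and finishes at hour 9.
Smoke testing has to wait for the security scan (finishes hour 9); integration testing (finishes hour 8). The latest of these is hour 9, so smoke testing runs hour 9 to 9 + 6 = hour 15.
Load testing needs all of smoke testing (finishes hour 15, plus 2-hour gap → hour 17); canary rollout (finishes hour 16). That puts its earliest start at hour 17; it finishes at 17 + 9 = hour 26.
Production deploy waits on load testing (finishes hour 26); canary rollout (finishes hour 16). The latest of these is hour 26, which is the earliest production deploy can start.

26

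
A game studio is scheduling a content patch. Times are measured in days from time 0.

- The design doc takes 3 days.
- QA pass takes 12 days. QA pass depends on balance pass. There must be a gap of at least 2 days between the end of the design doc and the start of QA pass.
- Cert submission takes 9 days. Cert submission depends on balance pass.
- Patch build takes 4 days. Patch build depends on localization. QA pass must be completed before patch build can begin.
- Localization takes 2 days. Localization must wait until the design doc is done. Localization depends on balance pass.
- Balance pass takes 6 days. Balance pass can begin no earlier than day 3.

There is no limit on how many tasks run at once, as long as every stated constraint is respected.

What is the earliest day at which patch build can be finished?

After its own release at day 3, balance pass can start at day 3 and finishes at day 9.
The design doc has no prerequisites, so it starts at day 0 and finishes at day 3.
QA pass has to wait for balance pass (finishes day 9); the design doc (finishes day 3, plus 2-day gap → day 5). The latest of these is day 9, so QA pass runs day 9 to 9 + 12 = day 21.
Localization has to wait for the design doc (finishes day 3); balance pass (finishes day 9). The latest of these is day 9, so localization runs day 9 to 9 + 2 = day 11.
Patch build needs all of localization (finishes day 11); QA pass (finishes day 21). That puts its earliest start at day 21; it finishes at 21 + 4 = day 25.

25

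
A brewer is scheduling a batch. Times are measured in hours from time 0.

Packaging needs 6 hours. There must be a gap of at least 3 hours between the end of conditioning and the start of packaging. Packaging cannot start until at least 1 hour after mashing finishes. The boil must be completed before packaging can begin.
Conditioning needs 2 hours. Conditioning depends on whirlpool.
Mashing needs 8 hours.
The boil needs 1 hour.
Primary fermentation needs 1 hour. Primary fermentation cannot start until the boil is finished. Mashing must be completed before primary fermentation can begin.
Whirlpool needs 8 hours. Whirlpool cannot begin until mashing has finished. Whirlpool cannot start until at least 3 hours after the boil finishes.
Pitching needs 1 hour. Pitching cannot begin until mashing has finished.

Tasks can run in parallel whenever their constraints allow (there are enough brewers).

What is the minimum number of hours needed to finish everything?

27

The boil has no prerequisites, so it starts at hour 0 and finishes at hour 1.
Mashing can start immediately at hour 0; it finishes at hour 8.
Primary fermentation needs all of the boil (finishes hour 1); mashing (finishes hour 8). That puts its earliest start at hour 8; it finishes at 8 + 1 = hour 9.
Pitching cannot begin until mashing (finishes hour 8). It runs from hour 8 to 8 + 1 = hour 9.
For whirlpool: mashing (finishes hour 8); the boil (finishes hour 1, plus 3-hour gap → hour 4). Taking the maximum gives a start of hour 8, and it finishes at 8 + 8 = hour 16.
Conditioning waits on whirlpool (finishes hour 16), so it starts at hour 16 and finishes at 16 + 2 = hour 18.
Packaging has to wait for conditioning (finishes hour 18, plus 3-hour gap → hour 21); mashing (finishes hour 8, plus 1-hour gap → hour 9); the boil (finishes hour 1). The latest of these is hour 21, so packaging runs hour 21 to 21 + 6 = hour 27.
All tasks are finished once the last one completes. Finish times: Mashing at 8, The boil at 1, Whirlpool at 16, Pitching at 9, Primary fermentation at 9, Conditioning at 18, Packaging at 27. The latest is hour 27.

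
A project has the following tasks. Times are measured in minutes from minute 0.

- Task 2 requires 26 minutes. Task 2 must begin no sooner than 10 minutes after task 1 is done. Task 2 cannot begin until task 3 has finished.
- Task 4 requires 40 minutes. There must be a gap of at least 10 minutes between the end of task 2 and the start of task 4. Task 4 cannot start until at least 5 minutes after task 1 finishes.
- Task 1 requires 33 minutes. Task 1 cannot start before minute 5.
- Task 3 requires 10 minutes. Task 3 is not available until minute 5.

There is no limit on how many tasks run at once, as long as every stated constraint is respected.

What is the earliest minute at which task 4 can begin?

Task 3 cannot begin until its own release at minute 5. It runs from minute 5 to 5 + 10 = minute 15.
After its own release at minute 5, task 1 can start at minute 5 and finishes at minute 38.
Task 2 has to wait for task 1 (finishes minute 38, plus 10-minute gap → minute 48); task 3 (finishes minute 15). The latest of these is minute 48, so task 2 runs minute 48 to 48 + 26 = minute 74.
Task 4 waits on task 2 (finishes minute 74, plus 10-minute gap → minute 84); task 1 (finishes minute 38, plus 5-minute gap → minute 43). The latest of these is minute 84, which is the earliest task 4 can start.

84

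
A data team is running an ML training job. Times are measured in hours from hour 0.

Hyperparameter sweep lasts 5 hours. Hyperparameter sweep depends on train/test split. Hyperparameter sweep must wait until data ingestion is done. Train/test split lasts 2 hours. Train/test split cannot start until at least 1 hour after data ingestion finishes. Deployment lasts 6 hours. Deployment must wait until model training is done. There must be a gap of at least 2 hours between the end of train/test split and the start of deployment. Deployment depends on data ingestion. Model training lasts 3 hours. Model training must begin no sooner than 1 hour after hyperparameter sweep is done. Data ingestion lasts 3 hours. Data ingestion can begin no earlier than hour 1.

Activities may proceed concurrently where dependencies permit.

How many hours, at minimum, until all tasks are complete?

Data ingestion cannot begin until its own release at hour 1. It runs from hour 1 to 1 + 3 = hour 4.
Train/test split cannot begin until data ingestion (finishes hour 4, plus 1-hour gap → hour 5). It runs from hour 5 to 5 + 2 = hour 7.
Hyperparameter sweep cannot start until train/test split (finishes hour 7); data ingestion (finishes hour 4). The controlling bound is hour 7, so hyperparameter sweep finishes at 7 + 5 = hour 12.
After hyperparameter sweep (finishes hour 12, plus 1-hour gap → hour 13), model training can start at hour 13 and finishes at hour 16.
Deployment needs all of model training (finishes hour 16); train/test split (finishes hour 7, plus 2-hour gap → hour 9); data ingestion (finishes hour 4). That puts its earliest start at hour 16; it finishes at 16 + 6 = hour 22.
All tasks are finished once the last one completes. Finish times: Data ingestion at 4, Train/test split at 7, Hyperparameter sweep at 12, Model training at 16, Deployment at 22. The latest is hour 22.

22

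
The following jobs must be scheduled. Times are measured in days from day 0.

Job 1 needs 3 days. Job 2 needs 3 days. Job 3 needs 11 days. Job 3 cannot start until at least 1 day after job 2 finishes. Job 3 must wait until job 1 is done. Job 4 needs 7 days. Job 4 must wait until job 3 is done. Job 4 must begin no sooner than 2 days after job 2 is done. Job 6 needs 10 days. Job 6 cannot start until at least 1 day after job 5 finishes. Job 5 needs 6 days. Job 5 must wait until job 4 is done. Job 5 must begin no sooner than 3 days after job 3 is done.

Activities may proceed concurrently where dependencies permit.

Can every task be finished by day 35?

Nothing blocks job 2, so it runs from day 0 to day 3.
Nothing blocks job 1, so it runs from day 0 to day 3.
Job 3 needs all of job 2 (finishes day 3, plus 1-day gap → day 4); job 1 (finishes day 3). That puts its earliest start at day 4; it finishes at 4 + 11 = day 15.
For job 4: job 3 (finishes day 15); job 2 (finishes day 3, plus 2-day gap → day 5). Taking the maximum gives a start of day 15, and it finishes at 15 + 7 = day 22.
Job 5 needs all of job 4 (finishes day 22); job 3 (finishes day 15, plus 3-day gap → day 18). That puts its earliest start at day 22; it finishes at 22 + 6 = day 28.
Job 6 waits on job 5 (finishes day 28, plus 1-day gap → day 29), so it starts at day 29 and finishes at 29 + 10 = day 39.
The earliest everything can be done is day 39, which is after the deadline of 35, so it is not possible.

No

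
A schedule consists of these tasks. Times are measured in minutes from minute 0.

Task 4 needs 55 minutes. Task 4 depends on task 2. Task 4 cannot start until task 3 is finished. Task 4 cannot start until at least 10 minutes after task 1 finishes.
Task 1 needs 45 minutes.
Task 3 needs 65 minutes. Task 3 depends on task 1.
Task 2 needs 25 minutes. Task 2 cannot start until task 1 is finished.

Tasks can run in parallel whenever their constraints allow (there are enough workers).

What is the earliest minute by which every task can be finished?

165

Nothing blocks task 1, so it runs from minute 0 to minute 45.
After task 1 (finishes minute 45), task 3 can start at minute 45 and finishes at minute 110.
Task 2 cannot begin until task 1 (finishes minute 45). It runs from minute 45 to 45 + 25 = minute 70.
Task 4 needs all of task 2 (finishes minute 70); task 3 (finishes minute 110); task 1 (finishes minute 45, plus 10-minute gap → minute 55). That puts its earliest start at minute 110; it finishes at 110 + 55 = minute 165.
All tasks are finished once the last one completes. Finish times: Task 1 at 45, Task 2 at 70, Task 3 at 110, Task 4 at 165. The latest is minute 165.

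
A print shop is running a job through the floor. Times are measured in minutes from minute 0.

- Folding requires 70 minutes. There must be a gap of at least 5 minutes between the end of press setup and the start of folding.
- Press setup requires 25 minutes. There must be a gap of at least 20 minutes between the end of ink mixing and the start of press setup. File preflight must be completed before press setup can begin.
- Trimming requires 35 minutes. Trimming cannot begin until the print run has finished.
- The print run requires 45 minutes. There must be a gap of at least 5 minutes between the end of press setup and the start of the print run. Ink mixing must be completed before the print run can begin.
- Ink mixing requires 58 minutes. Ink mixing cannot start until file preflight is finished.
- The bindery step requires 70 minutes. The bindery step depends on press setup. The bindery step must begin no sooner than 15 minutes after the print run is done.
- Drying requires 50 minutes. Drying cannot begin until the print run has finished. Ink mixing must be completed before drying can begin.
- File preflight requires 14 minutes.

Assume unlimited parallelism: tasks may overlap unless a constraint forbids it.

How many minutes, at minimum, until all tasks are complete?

252

Nothing blocks file preflight, so it runs from minute 0 to minute 14.
After file preflight (finishes minute 14), ink mixing can start at minute 14 and finishes at minute 72.
Press setup has to wait for ink mixing (finishes minute 72, plus 20-minute gap → minute 92); file preflight (finishes minute 14). The latest of these is minute 92, so press setup runs minute 92 to 92 + 25 = minute 117.
Folding cannot begin until press setup (finishes minute 117, plus 5-minute gap → minute 122). It runs from minute 122 to 122 + 70 = minute 192.
The print run needs all of press setup (finishes minute 117, plus 5-minute gap → minute 122); ink mixing (finishes minute 72). That puts its earliest start at minute 122; it finishes at 122 + 45 = minute 167.
The bindery step needs all of press setup (finishes minute 117); the print run (finishes minute 167, plus 15-minute gap → minute 182). That puts its earliest start at minute 182; it finishes at 182 + 70 = minute 252.
After the print run (finishes minute 167), trimming can start at minute 167 and finishes at minute 202.
Drying needs all of the print run (finishes minute 167); ink mixing (finishes minute 72). That puts its earliest start at minute 167; it finishes at 167 + 50 = minute 217.
All tasks are finished once the last one completes. Finish times: File preflight at 14, Ink mixing at 72, Press setup at 117, The print run at 167, Drying at 217, Trimming at 202, Folding at 192, The bindery step at 252. The latest is minute 252.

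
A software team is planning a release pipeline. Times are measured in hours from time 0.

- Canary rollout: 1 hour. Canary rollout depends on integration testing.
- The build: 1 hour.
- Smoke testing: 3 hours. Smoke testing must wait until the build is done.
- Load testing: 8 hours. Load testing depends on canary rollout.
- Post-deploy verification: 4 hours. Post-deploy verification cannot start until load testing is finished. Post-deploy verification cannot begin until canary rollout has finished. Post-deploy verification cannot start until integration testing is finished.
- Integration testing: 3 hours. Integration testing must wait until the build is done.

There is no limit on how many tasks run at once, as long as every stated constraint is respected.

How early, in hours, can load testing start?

5

Nothing blocks the build, so it runs from hour 0 to hour 1.
Integration testing waits on the build (finishes hour 1), so it starts at hour 1 and finishes at 1 + 3 = hour 4.
Canary rollout waits on integration testing (finishes hour 4), so it starts at hour 4 and finishes at 4 + 1 = hour 5.
Load testing waits on canary rollout (finishes hour 5), so the earliest it can start is hour 5.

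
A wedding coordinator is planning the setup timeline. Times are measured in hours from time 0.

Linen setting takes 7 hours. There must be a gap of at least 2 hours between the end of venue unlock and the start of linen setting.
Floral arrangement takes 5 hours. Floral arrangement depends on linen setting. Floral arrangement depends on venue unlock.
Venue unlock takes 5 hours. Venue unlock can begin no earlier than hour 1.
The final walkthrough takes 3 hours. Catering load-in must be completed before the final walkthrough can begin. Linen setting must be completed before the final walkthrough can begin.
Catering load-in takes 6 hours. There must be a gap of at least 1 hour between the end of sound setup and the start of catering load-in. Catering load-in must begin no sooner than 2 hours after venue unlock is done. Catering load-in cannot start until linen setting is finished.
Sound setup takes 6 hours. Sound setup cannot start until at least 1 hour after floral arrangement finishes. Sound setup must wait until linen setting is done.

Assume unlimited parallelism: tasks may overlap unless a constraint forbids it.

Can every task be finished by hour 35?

Venue unlock cannot begin until its own release at hour 1. It runs from hour 1 to 1 + 5 = hour 6.
Linen setting waits on venue unlock (finishes hour 6, plus 2-hour gap → hour 8), so it starts at hour 8 and finishes at 8 + 7 = hour 15.
Floral arrangement has to wait for linen setting (finishes hour 15); venue unlock (finishes hour 6). The latest of these is hour 15, so floral arrangement runs hour 15 to 15 + 5 = hour 20.
Sound setup has to wait for floral arrangement (finishes hour 20, plus 1-hour gap → hour 21); linen setting (finishes hour 15). The latest of these is hour 21, so sound setup runs hour 21 to 21 + 6 = hour 27.
Catering load-in has to wait for sound setup (finishes hour 27, plus 1-hour gap → hour 28); venue unlock (finishes hour 6, plus 2-hour gap → hour 8); linen setting (finishes hour 15). The latest of these is hour 28, so catering load-in runs hour 28 to 28 + 6 = hour 34.
The final walkthrough has to wait for catering load-in (finishes hour 34); linen setting (finishes hour 15). The latest of these is hour 34, so the final walkthrough runs hour 34 to 34 + 3 = hour 37.
The earliest everything can be done is hour 37, which is after the deadline of 35, so it is not possible.

No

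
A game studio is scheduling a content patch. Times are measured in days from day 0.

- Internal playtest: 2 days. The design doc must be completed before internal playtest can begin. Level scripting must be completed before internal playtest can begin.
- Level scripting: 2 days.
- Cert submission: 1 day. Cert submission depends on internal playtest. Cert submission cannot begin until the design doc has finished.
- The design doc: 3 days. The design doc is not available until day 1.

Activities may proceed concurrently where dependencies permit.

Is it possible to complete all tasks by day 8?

Nothing blocks level scripting, so it runs from day 0 to day 2.
The design doc waits on its own release at day 1, so it starts at day 1 and finishes at 1 + 3 = day 4.
For internal playtest: the design doc (finishes day 4); level scripting (finishes day 2). Taking the maximum gives a start of day 4, and it finishes at 4 + 2 = day 6.
Cert submission needs all of internal playtest (finishes day 6); the design doc (finishes day 4). That puts its earliest start at day 6; it finishes at 6 + 1 = day 7.
Every task is finished by day 7, which is no later than the deadline of 8, so the schedule is feasible.

Yes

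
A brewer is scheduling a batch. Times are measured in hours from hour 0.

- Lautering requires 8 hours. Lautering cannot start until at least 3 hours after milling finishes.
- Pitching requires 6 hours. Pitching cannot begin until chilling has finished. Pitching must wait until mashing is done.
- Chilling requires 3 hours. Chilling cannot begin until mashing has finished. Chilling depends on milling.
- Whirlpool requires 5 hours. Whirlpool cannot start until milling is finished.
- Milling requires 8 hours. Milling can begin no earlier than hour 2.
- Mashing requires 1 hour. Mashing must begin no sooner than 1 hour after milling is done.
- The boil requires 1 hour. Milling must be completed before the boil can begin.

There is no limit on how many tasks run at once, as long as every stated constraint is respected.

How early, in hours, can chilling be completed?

Milling cannot begin until its own release at hour 2. It runs from hour 2 to 2 + 8 = hour 10.
Mashing waits on milling (finishes hour 10, plus 1-hour gap → hour 11), so it starts at hour 11 and finishes at 11 + 1 = hour 12.
Chilling cannot start until mashing (finishes hour 12); milling (finishes hour 10). The controlling bound is hour 12, so chilling finishes at 12 + 3 = hour 15.

15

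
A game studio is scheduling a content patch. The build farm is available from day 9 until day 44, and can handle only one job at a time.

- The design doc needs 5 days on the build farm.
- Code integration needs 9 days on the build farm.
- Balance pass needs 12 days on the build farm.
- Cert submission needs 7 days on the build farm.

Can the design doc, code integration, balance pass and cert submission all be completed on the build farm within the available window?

Yes

The build farm window is 44 − 9 = 35 days.
Running back to back, the jobs need 5 + 9 + 12 + 7 = 33 days on the build farm.
Since 33 ≤ 35, they fit within the window.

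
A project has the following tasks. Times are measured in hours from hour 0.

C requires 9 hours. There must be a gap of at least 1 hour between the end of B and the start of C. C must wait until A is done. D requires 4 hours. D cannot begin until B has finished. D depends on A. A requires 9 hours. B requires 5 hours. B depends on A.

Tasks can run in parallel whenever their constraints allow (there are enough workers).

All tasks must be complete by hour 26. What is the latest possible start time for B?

11

C has no dependents, so it just needs to finish by hour 26. Starting by 26 − 9 = hour 17 achieves that.
D has no dependents, so it just needs to finish by hour 26. Starting by 26 − 4 = hour 22 achieves that.
B must finish in time for C (must start by hour 17, minus 1-hour gap → hour 16); D (must start by hour 22). The tightest is hour 16, so B must start by 16 − 5 = hour 11.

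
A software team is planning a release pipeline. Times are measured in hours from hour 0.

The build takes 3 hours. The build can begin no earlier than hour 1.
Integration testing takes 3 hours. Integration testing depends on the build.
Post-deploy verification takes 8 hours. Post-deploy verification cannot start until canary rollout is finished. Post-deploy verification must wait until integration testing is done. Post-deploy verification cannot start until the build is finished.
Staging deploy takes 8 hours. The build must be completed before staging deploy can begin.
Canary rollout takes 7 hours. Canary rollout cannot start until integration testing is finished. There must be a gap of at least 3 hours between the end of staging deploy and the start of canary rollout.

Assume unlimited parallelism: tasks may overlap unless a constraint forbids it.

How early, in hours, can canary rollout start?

15

The build waits on its own release at hour 1, so it starts at hour 1 and finishes at 1 + 3 = hour 4.
After the build (finishes hour 4), staging deploy can start at hour 4 and finishes at hour 12.
After the build (finishes hour 4), integration testing can start at hour 4 and finishes at hour 7.
Canary rollout waits on integration testing (finishes hour 7); staging deploy (finishes hour 12, plus 3-hour gap → hour 15). The latest of these is hour 15, which is the earliest canary rollout can start.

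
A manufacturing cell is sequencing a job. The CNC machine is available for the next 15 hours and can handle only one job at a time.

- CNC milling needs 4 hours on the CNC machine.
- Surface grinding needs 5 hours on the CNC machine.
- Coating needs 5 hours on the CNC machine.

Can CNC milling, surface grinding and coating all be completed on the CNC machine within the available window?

Running back to back, the jobs need 4 + 5 + 5 = 14 hours on the CNC machine.
Since 14 ≤ 15, they fit within the window.

Yes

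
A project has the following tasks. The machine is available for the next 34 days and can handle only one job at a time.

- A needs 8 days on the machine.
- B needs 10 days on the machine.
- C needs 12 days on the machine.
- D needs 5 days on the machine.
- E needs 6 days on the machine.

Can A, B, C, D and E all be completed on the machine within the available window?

No

Running back to back, the jobs need 8 + 10 + 12 + 5 + 6 = 41 days on the machine.
Since 41 > 34, they cannot all fit.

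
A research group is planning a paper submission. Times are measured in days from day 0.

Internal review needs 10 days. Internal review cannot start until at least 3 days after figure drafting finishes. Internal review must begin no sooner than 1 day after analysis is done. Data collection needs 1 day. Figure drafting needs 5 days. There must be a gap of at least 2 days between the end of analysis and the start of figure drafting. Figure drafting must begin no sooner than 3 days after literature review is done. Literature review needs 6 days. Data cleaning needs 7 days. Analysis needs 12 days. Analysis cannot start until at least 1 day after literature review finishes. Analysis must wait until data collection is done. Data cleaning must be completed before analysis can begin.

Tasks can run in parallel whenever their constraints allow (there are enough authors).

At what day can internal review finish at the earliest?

Data cleaning has no prerequisites, so it starts at day 0 and finishes at day 7.
Data collection has no prerequisites, so it starts at day 0 and finishes at day 1.
Literature review can start immediately at day 0; it finishes at day 6.
Analysis cannot start until literature review (finishes day 6, plus 1-day gap → day 7); data collection (finishes day 1); data cleaning (finishes day 7). The controlling bound is day 7, so analysis finishes at 7 + 12 = day 19.
Figure drafting has to wait for analysis (finishes day 19, plus 2-day gap → day 21); literature review (finishes day 6, plus 3-day gap → day 9). The latest of these is day 21, so figure drafting runs day 21 to 21 + 5 = day 26.
Internal review has to wait for figure drafting (finishes day 26, plus 3-day gap → day 29); analysis (finishes day 19, plus 1-day gap → day 20). The latest of these is day 29, so internal review runs day 29 to 29 + 10 = day 39.

39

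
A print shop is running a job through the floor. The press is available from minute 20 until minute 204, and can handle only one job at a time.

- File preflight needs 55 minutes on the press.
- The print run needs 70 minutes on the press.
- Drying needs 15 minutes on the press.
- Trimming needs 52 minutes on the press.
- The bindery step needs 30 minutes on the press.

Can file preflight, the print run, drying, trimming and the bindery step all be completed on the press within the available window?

The press window is 204 − 20 = 184 minutes.
Running back to back, the jobs need 55 + 70 + 15 + 52 + 30 = 222 minutes on the press.
Since 222 > 184, they cannot all fit.

No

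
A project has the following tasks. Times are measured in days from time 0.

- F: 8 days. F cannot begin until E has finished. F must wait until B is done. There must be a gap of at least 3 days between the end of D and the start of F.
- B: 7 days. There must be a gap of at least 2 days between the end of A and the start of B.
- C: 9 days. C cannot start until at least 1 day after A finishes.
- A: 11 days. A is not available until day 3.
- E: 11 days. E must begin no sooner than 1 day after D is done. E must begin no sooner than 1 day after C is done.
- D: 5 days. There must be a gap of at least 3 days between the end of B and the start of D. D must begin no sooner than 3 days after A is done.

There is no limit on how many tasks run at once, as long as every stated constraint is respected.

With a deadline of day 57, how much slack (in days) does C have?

13

After its own release at day 3, A can start at day 3 and finishes at day 14.
C cannot begin until A (finishes day 14, plus 1-day gap → day 15). It runs from day 15 to 15 + 9 = day 24.

Working backward from the deadline:
Nothing follows F; the deadline of day 57 is its only limit. It must start by 57 − 8 = day 49.
E must finish before F (must start by day 49). With an 11-day duration, E must start by 49 − 11 = day 38.
C has to be done before E (must start by day 38, minus 1-day gap → day 37). That means finishing by day 37, i.e. starting by 37 − 9 = day 28.
So C can start as early as day 15 and as late as day 28, giving 28 − 15 = 13 days of slack.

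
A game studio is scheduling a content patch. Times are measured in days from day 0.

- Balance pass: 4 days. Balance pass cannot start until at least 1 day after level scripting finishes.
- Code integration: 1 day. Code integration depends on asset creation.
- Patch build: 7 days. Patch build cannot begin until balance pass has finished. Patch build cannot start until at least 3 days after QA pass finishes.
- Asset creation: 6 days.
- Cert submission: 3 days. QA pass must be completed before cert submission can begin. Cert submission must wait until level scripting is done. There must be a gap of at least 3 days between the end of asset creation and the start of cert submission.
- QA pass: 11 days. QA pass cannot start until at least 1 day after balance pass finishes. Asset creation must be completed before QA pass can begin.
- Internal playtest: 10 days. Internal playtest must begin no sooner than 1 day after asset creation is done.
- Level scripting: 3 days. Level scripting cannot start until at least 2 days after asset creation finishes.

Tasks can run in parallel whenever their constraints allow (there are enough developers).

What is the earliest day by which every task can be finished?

38

Asset creation can start immediately at day 0; it finishes at day 6.
After asset creation (finishes day 6, plus 1-day gap → day 7), internal playtest can start at day 7 and finishes at day 17.
After asset creation (finishes day 6), code integration can start at day 6 and finishes at day 7.
Level scripting cannot begin until asset creation (finishes day 6, plus 2-day gap → day 8). It runs from day 8 to 8 + 3 = day 11.
After level scripting (finishes day 11, plus 1-day gap → day 12), balance pass can start at day 12 and finishes at day 16.
QA pass needs all of balance pass (finishes day 16, plus 1-day gap → day 17); asset creation (finishes day 6). That puts its earliest start at day 17; it finishes at 17 + 11 = day 28.
Patch build needs all of balance pass (finishes day 16); QA pass (finishes day 28, plus 3-day gap → day 31). That puts its earliest start at day 31; it finishes at 31 + 7 = day 38.
Cert submission needs all of QA pass (finishes day 28); level scripting (finishes day 11); asset creation (finishes day 6, plus 3-day gap → day 9). That puts its earliest start at day 28; it finishes at 28 + 3 = day 31.
All tasks are finished once the last one completes. Finish times: Asset creation at 6, Level scripting at 11, Code integration at 7, Internal playtest at 17, Balance pass at 16, QA pass at 28, Cert submission at 31, Patch build at 38. The latest is day 38.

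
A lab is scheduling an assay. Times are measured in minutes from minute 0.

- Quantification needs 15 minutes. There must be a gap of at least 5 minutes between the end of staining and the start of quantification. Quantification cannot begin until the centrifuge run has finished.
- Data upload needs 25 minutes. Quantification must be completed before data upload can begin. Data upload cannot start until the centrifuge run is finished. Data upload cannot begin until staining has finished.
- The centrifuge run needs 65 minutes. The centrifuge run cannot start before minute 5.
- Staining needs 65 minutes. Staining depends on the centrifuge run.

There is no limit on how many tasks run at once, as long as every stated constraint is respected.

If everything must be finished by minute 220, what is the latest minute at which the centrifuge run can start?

45

Data upload has no dependents, so it just needs to finish by minute 220. Starting by 220 − 25 = minute 195 achieves that.
Quantification has to be done before data upload (must start by minute 195). That means finishing by minute 195, i.e. starting by 195 − 15 = minute 180.
Staining feeds quantification (must start by minute 180, minus 5-minute gap → minute 175); data upload (must start by minute 195). Taking the minimum, staining must finish by minute 175 and start by 175 − 65 = minute 110.
The centrifuge run must finish in time for staining (must start by minute 110); quantification (must start by minute 180); data upload (must start by minute 195). The tightest is minute 110, so the centrifuge run must start by 110 − 65 = minute 45.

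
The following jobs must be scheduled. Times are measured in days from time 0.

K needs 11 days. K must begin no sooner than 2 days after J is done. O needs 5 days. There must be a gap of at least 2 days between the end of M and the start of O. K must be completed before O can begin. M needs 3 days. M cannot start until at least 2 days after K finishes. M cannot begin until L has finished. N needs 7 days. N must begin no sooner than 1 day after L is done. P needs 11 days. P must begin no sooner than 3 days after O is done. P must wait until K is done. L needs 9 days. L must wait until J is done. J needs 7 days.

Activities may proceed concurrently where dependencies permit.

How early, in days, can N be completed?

J has no prerequisites, so it starts at day 0 and finishes at day 7.
L cannot begin until J (finishes day 7). It runs from day 7 to 7 + 9 = day 16.
N waits on L (finishes day 16, plus 1-day gap → day 17), so it starts at day 17 and finishes at 17 + 7 = day 24.

24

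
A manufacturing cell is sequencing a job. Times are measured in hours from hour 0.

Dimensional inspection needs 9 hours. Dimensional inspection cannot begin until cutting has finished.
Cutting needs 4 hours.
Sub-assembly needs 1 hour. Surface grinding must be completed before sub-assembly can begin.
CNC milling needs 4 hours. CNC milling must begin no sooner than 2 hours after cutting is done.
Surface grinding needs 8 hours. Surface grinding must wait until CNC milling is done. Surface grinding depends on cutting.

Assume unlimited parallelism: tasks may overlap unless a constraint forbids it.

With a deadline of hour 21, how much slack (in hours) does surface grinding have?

Nothing blocks cutting, so it runs from hour 0 to hour 4.
CNC milling waits on cutting (finishes hour 4, plus 2-hour gap → hour 6), so it starts at hour 6 and finishes at 6 + 4 = hour 10.
Surface grinding needs all of CNC milling (finishes hour 10); cutting (finishes hour 4). That puts its earliest start at hour 10; it finishes at 10 + 8 = hour 18.

Working backward from the deadline:
Sub-assembly has no dependents, so it just needs to finish by hour 21. Starting by 21 − 1 = hour 20 achieves that.
Surface grinding feeds into sub-assembly (must start by hour 20); so surface grinding must finish by hour 20 and therefore start by hour 12.
So surface grinding can start as early as hour 10 and as late as hour 12, giving 12 − 10 = 2 hours of slack.

2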